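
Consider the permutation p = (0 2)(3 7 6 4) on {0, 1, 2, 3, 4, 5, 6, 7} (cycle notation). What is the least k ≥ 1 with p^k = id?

4

The cycle type of p is (4, 2, 1, 1).
Since disjoint cycles commute, ord(p) = lcm(4, 2) = 4.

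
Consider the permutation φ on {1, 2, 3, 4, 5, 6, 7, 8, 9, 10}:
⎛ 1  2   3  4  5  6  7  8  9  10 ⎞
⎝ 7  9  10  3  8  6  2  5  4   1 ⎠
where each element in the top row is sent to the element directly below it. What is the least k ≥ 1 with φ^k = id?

14

Decomposing into disjoint cycles gives cycle lengths 7, 2, 1.
The order of φ is the least common multiple of its cycle lengths: lcm(7, 2) = 14.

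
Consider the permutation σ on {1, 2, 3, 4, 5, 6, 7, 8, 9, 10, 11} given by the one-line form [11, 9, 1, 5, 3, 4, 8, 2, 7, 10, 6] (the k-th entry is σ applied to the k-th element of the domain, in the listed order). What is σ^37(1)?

11

Tracing 1 → 11 → … returns to 1 after 6 steps, so 1 lies in a 6-cycle (1 11 6 4 5 3).
On a 6-cycle, σ^6 is the identity, so σ^37 = σ^1 there (37 ≡ 1 mod 6).
Stepping 1 place around the cycle: 1 → 11.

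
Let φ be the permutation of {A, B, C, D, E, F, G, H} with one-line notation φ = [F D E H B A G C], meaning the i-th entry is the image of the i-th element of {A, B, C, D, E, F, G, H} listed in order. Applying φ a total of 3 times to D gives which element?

Tracing D → H → … returns to D after 5 steps, so D lies in a 5-cycle (B, D, H, C, E).
Stepping 3 places around the cycle: D → H → C → E.

E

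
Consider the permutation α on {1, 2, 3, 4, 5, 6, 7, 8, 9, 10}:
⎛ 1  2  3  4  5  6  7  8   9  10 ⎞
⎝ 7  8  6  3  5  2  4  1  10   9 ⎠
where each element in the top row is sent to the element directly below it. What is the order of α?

14

The disjoint-cycle form of α has cycle lengths 7, 2, 1.
Since disjoint cycles commute, ord(α) = lcm(7, 2) = 14.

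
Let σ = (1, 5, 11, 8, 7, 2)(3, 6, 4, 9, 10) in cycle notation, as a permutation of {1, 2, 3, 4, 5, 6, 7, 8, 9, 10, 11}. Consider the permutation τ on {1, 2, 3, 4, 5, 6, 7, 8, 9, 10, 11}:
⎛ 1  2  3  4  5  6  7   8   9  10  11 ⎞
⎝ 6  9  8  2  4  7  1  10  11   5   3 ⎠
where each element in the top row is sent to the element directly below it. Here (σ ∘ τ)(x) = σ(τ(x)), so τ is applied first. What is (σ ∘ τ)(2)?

10

(σ ∘ τ)(2) = σ(τ(2)). τ(2) = 9, then σ(9) = 10. So (σ ∘ τ)(2) = 10.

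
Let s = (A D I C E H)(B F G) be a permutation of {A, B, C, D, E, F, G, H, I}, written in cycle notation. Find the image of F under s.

G

F appears in (B F G); the next entry (wrapping around) is G.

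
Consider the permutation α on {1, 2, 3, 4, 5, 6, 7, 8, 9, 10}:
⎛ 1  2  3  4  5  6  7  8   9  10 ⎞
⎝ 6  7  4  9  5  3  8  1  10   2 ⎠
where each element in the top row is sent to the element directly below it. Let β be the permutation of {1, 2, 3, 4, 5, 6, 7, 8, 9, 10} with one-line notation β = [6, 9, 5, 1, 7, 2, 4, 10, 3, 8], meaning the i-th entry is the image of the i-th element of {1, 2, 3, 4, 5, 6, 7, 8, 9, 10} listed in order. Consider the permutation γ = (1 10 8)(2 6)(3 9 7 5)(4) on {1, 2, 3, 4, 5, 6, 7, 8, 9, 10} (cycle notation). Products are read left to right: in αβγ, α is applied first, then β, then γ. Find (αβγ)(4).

Apply the permutations in order: α(4) = 9, then β(9) = 3, then γ(3) = 9. So (αβγ)(4) = 9.

9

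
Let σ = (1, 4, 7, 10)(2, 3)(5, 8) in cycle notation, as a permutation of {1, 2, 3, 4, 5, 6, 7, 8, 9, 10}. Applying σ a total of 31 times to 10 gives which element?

7

10 lies in the 4-cycle (1, 4, 7, 10).
Powers repeat with period 4 on this cycle, and 31 mod 4 = 3, so σ^31(10) = σ^3(10).
Stepping 3 places around the cycle: 10 → 1 → 4 → 7.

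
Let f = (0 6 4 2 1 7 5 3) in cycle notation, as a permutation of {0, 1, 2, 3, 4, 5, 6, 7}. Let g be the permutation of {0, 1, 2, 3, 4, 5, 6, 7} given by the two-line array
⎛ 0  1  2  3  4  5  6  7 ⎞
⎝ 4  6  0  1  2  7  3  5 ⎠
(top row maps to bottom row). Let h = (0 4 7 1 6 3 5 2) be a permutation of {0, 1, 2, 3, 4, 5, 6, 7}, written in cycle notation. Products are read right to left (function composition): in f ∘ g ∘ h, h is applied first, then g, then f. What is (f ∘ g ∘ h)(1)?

0

(f ∘ g ∘ h)(1) = f(g(h(1))). h(1) = 6, then g(6) = 3, then f(3) = 0, so the result is 0.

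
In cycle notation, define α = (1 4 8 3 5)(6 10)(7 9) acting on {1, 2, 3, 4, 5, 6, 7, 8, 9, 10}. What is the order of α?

The disjoint cycles have lengths 5, 2, 2, 1.
Since disjoint cycles commute, ord(α) = lcm(5, 2, 2) = 10.

10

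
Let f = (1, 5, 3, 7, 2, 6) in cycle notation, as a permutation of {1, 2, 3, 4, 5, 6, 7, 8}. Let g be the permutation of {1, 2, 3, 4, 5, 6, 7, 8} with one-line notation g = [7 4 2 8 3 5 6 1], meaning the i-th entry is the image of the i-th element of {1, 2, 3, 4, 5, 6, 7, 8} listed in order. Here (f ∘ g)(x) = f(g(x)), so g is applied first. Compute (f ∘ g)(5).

g(5) = 3, then f(3) = 7; composing gives (f ∘ g)(5) = 7.

7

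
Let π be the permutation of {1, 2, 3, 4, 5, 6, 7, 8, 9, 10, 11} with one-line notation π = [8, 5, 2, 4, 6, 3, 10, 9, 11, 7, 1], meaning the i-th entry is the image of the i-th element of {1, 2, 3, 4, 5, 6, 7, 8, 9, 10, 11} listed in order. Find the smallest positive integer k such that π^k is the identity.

4

The disjoint-cycle form of π has cycle lengths 4, 4, 2, 1.
Since disjoint cycles commute, ord(π) = lcm(4, 4, 2) = 4.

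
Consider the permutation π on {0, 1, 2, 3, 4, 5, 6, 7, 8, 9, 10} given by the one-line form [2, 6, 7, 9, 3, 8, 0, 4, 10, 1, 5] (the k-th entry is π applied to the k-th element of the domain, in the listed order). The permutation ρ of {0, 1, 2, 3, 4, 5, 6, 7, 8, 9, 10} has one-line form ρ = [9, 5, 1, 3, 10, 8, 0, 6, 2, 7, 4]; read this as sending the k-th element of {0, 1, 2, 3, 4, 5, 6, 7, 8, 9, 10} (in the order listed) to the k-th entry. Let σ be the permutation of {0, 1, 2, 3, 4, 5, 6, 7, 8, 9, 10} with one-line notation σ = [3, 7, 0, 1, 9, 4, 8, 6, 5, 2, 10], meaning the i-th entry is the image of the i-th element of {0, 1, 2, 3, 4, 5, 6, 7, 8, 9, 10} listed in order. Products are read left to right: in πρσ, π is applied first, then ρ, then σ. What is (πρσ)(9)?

4

(πρσ)(9) = σ(ρ(π(9))). π(9) = 1, then ρ(1) = 5, then σ(5) = 4, so the result is 4.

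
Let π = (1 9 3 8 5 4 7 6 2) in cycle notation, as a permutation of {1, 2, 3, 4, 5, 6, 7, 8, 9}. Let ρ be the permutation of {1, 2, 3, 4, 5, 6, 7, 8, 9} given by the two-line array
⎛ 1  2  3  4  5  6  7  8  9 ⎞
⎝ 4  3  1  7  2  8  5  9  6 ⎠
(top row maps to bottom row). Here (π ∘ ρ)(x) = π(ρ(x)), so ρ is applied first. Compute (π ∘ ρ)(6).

ρ(6) = 8, then π(8) = 5; composing gives (π ∘ ρ)(6) = 5.

5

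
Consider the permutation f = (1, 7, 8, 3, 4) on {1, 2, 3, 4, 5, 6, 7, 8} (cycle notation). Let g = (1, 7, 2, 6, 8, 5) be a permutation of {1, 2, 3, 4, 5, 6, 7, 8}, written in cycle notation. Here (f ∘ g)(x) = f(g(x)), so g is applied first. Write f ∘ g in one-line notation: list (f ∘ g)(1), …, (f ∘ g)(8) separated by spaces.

8 6 4 1 7 3 2 5

Chase each element through g then f: 1 → 7 → 8; 2 → 6 → 6; 3 → 3 → 4; 4 → 4 → 1; 5 → 1 → 7; 6 → 8 → 3; 7 → 2 → 2; 8 → 5 → 5.
Collecting the images, f ∘ g = [8 6 4 1 7 3 2 5].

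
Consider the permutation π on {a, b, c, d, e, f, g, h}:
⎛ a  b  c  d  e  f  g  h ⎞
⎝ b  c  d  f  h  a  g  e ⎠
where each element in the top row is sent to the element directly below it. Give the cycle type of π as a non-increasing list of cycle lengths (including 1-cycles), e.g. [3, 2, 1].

[5, 2, 1]

The disjoint cycles are (a, b, c, d, f)(e, h)(g), with lengths 5, 2, 1 in non-increasing order.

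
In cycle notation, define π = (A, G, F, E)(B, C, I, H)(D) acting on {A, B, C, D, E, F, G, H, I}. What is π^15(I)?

C

I lies in the 4-cycle (B, C, I, H).
Since the cycle has length 4, π^15 acts on it the same as π^3 (15 mod 4 = 3).
Stepping 3 places around the cycle: I → H → B → C.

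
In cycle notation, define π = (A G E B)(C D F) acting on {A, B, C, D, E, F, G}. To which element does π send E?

B

Within (A G E B), E ↦ B.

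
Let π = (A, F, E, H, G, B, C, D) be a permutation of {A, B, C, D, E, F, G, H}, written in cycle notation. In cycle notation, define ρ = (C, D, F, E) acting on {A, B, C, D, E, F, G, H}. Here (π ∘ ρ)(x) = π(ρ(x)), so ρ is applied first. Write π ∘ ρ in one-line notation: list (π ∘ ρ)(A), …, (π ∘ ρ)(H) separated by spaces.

F C A E D H B G

(π ∘ ρ)(x) = π(ρ(x)). Computing each image: π(ρ(A)) = π(A) = F, π(ρ(B)) = π(B) = C, π(ρ(C)) = π(D) = A, π(ρ(D)) = π(F) = E, π(ρ(E)) = π(C) = D, π(ρ(F)) = π(E) = H, π(ρ(G)) = π(G) = B, π(ρ(H)) = π(H) = G.
Hence π ∘ ρ = [F C A E D H B G].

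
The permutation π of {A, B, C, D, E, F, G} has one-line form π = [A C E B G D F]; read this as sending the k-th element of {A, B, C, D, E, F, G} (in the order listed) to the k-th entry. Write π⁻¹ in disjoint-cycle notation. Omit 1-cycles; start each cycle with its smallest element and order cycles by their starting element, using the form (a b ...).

(B D F G E C)

First write π in disjoint cycles: (B C E G F D).
Reversing each cycle (and rotating so the smallest element leads) gives π⁻¹ = (B D F G E C).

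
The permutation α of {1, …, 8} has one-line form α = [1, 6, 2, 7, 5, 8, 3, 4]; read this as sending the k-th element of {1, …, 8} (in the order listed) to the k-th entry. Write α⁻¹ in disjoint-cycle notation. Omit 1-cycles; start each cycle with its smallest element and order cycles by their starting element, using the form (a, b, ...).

(2, 3, 7, 4, 8, 6)

The cycle decomposition of α is (2, 6, 8, 4, 7, 3).
The inverse reverses every cycle; in canonical form, α⁻¹ = (2, 3, 7, 4, 8, 6).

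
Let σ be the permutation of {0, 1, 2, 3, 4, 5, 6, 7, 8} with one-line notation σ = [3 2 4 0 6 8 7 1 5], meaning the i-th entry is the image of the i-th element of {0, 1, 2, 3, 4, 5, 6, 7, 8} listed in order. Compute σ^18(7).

4

Tracing 7 → 1 → … returns to 7 after 5 steps, so 7 lies in a 5-cycle (1, 2, 4, 6, 7).
On a 5-cycle, σ^5 is the identity, so σ^18 = σ^3 there (18 ≡ 3 mod 5).
Stepping 3 places around the cycle: 7 → 1 → 2 → 4.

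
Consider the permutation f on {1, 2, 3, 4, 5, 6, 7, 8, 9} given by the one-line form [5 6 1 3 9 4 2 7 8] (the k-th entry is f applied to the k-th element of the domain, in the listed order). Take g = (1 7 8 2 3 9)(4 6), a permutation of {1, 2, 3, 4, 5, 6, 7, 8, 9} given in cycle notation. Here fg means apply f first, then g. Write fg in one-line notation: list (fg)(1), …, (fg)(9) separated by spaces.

5 4 7 9 1 6 3 8 2

For each element, apply f then g: 1 → 5 → 5; 2 → 6 → 4; 3 → 1 → 7; 4 → 3 → 9; 5 → 9 → 1; 6 → 4 → 6; 7 → 2 → 3; 8 → 7 → 8; 9 → 8 → 2.
So fg in one-line form is 5 4 7 9 1 6 3 8 2.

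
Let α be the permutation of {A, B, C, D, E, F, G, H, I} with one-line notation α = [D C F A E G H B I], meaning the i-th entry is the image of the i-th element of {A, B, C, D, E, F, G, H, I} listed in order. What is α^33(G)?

C

Tracing G → H → … returns to G after 5 steps, so G lies in a 5-cycle (B, C, F, G, H).
Powers repeat with period 5 on this cycle, and 33 mod 5 = 3, so α^33(G) = α^3(G).
Advancing 3 steps from G: G → H → B → C.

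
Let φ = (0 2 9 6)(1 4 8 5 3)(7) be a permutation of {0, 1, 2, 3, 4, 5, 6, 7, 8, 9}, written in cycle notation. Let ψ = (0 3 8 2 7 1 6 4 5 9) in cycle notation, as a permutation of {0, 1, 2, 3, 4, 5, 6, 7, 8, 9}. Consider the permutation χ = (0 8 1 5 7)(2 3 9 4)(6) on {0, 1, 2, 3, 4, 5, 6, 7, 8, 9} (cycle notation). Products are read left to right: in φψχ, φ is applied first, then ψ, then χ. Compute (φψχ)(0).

(φψχ)(0) = χ(ψ(φ(0))). φ(0) = 2, then ψ(2) = 7, then χ(7) = 0, so the result is 0.

0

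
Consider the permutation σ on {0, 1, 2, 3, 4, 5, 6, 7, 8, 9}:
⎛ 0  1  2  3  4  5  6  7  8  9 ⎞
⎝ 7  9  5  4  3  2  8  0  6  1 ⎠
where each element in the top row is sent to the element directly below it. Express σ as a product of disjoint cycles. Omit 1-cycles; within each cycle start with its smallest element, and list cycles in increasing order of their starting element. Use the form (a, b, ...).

Start at 0 and follow images: 0 → 7 → 0, giving the cycle (0, 7).
Repeating from the next unused element and collecting all non-trivial cycles gives (0, 7)(1, 9)(2, 5)(3, 4)(6, 8).

(0, 7)(1, 9)(2, 5)(3, 4)(6, 8)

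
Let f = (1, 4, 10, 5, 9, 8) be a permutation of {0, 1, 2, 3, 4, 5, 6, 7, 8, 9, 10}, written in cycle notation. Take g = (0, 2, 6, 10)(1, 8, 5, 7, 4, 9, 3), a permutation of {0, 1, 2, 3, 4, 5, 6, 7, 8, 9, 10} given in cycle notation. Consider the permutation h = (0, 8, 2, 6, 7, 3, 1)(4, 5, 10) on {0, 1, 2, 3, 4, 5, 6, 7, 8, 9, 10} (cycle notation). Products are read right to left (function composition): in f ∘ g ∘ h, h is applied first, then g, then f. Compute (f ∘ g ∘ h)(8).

6

(f ∘ g ∘ h)(8) = f(g(h(8))). h(8) = 2, then g(2) = 6, then f(6) = 6, so the result is 6.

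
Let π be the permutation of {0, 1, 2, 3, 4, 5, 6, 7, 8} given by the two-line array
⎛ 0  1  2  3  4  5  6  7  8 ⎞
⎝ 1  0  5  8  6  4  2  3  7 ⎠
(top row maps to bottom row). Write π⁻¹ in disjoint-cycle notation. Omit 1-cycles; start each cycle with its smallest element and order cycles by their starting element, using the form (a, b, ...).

The cycle decomposition of π is (0, 1)(2, 5, 4, 6)(3, 8, 7).
Reversing each cycle (and rotating so the smallest element leads) gives π⁻¹ = (0, 1)(2, 6, 4, 5)(3, 7, 8).

(0, 1)(2, 6, 4, 5)(3, 7, 8)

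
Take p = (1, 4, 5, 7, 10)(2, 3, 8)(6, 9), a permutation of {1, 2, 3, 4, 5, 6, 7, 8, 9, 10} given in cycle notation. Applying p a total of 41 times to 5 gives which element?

7

5 lies in the 5-cycle (1, 4, 5, 7, 10).
On a 5-cycle, p^5 is the identity, so p^41 = p^1 there (41 ≡ 1 mod 5).
Advancing 1 step from 5: 5 → 7.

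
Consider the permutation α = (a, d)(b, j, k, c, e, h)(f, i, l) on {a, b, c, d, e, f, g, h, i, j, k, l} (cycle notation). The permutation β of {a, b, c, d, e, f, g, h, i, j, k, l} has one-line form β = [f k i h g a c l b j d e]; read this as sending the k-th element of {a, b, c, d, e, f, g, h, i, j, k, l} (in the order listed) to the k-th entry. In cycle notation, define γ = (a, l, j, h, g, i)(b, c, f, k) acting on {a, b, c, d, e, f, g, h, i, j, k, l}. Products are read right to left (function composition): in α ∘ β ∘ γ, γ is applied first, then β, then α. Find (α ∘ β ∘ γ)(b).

Chase b: γ(b) = c; β(c) = i; α(i) = l. Hence (α ∘ β ∘ γ)(b) = l.

l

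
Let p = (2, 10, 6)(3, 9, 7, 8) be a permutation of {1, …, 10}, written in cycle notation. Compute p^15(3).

8

3 lies in the 4-cycle (3, 9, 7, 8).
Since the cycle has length 4, p^15 acts on it the same as p^3 (15 mod 4 = 3).
Stepping 3 places around the cycle: 3 → 9 → 7 → 8.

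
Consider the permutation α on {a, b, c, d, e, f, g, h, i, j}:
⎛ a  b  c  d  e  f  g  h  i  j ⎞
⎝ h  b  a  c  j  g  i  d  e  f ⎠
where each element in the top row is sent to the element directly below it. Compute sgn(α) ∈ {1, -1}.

In disjoint-cycle form the cycle lengths are 5, 4, 1.
A cycle of length ℓ contributes ℓ−1 transpositions, so α is a product of 4 + 3 = 7 transpositions — odd.

-1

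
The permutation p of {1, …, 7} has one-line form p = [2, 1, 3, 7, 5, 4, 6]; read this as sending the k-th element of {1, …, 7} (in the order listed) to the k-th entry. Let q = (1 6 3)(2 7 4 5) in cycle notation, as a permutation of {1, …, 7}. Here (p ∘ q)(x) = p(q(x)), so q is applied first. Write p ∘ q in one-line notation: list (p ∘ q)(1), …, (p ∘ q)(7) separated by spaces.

Chase each element through q then p: 1 → 6 → 4; 2 → 7 → 6; 3 → 1 → 2; 4 → 5 → 5; 5 → 2 → 1; 6 → 3 → 3; 7 → 4 → 7.
So p ∘ q in one-line form is 4 6 2 5 1 3 7.

4 6 2 5 1 3 7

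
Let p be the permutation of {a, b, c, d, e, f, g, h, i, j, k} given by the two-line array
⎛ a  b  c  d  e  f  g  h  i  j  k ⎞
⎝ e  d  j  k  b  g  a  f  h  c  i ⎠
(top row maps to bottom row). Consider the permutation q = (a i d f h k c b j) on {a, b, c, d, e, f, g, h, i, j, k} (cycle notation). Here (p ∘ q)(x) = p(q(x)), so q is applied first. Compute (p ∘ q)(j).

e

First apply q: q(j) = a, then p(a) = e. Thus (p ∘ q)(j) = e.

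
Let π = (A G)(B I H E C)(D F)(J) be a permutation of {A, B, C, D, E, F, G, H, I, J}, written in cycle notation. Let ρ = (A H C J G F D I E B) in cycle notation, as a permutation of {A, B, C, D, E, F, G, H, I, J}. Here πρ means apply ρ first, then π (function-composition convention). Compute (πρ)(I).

First apply ρ: ρ(I) = E, then π(E) = C. Thus (πρ)(I) = C.

C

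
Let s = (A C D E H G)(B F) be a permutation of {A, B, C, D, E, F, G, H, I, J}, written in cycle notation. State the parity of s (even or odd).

even

The cycle lengths are 6, 2, 1, 1.
A cycle of length ℓ contributes ℓ−1 transpositions, so s is a product of 5 + 1 = 6 transpositions — even.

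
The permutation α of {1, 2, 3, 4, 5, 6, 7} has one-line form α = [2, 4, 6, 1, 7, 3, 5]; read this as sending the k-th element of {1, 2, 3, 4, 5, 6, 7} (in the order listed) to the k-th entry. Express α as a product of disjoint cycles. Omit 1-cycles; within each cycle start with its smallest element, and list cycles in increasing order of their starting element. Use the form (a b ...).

(1 2 4)(3 6)(5 7)

Start at 1 and follow images: 1 → 2 → 4 → 1, giving the cycle (1 2 4).
Repeating from the next unused element and collecting all non-trivial cycles gives (1 2 4)(3 6)(5 7).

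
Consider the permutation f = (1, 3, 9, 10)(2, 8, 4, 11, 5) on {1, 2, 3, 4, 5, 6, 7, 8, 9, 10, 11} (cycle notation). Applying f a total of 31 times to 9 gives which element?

3

9 lies in the 4-cycle (1, 3, 9, 10).
Since the cycle has length 4, f^31 acts on it the same as f^3 (31 mod 4 = 3).
Advancing 3 steps from 9: 9 → 10 → 1 → 3.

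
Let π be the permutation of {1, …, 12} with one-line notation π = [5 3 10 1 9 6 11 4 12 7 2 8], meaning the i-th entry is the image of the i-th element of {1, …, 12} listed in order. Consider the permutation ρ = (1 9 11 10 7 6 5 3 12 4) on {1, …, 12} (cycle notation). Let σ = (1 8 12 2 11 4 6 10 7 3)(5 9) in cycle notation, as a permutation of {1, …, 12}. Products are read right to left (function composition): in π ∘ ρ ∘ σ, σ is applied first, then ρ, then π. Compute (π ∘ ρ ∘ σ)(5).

(π ∘ ρ ∘ σ)(5) = π(ρ(σ(5))). σ(5) = 9, then ρ(9) = 11, then π(11) = 2, so the result is 2.

2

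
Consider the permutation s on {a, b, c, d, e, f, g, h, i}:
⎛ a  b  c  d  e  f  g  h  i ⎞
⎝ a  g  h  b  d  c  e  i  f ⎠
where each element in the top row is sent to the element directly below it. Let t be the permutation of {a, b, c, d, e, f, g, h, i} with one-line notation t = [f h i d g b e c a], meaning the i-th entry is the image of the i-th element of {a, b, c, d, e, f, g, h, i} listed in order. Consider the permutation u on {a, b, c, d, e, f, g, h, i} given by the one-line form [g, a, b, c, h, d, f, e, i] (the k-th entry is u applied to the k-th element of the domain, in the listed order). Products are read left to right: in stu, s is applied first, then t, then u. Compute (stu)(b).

h

Apply the permutations in order: s(b) = g, then t(g) = e, then u(e) = h. So (stu)(b) = h.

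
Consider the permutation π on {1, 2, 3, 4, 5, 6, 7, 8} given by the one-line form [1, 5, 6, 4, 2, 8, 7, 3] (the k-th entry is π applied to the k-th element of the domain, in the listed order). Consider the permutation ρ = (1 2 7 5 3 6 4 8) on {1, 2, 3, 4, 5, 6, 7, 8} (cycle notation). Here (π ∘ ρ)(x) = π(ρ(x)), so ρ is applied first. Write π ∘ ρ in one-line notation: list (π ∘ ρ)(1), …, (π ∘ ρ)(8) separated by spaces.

(π ∘ ρ)(x) = π(ρ(x)). Computing each image: π(ρ(1)) = π(2) = 5, π(ρ(2)) = π(7) = 7, π(ρ(3)) = π(6) = 8, π(ρ(4)) = π(8) = 3, π(ρ(5)) = π(3) = 6, π(ρ(6)) = π(4) = 4, π(ρ(7)) = π(5) = 2, π(ρ(8)) = π(1) = 1.
Hence π ∘ ρ = [5 7 8 3 6 4 2 1].

5 7 8 3 6 4 2 1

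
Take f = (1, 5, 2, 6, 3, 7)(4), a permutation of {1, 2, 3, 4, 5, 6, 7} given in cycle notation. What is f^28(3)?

2

3 lies in the 6-cycle (1, 5, 2, 6, 3, 7).
On a 6-cycle, f^6 is the identity, so f^28 = f^4 there (28 ≡ 4 mod 6).
Stepping 4 places around the cycle: 3 → 7 → 1 → 5 → 2.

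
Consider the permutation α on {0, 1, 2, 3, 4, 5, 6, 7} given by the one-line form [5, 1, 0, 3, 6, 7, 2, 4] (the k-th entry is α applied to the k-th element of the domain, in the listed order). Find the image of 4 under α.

6

4 is element number 5 of the domain, and entry number 5 of the one-line form is 6, so α(4) = 6.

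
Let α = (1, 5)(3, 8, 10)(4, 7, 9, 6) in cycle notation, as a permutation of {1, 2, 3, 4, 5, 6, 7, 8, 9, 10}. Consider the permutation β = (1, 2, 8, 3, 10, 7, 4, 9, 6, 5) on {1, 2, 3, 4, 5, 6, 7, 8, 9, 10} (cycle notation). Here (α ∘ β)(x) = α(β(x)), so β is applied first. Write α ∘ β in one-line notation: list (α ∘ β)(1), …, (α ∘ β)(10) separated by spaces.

For each element, apply β then α: 1 → 2 → 2; 2 → 8 → 10; 3 → 10 → 3; 4 → 9 → 6; 5 → 1 → 5; 6 → 5 → 1; 7 → 4 → 7; 8 → 3 → 8; 9 → 6 → 4; 10 → 7 → 9.
So α ∘ β in one-line form is 2 10 3 6 5 1 7 8 4 9.

2 10 3 6 5 1 7 8 4 9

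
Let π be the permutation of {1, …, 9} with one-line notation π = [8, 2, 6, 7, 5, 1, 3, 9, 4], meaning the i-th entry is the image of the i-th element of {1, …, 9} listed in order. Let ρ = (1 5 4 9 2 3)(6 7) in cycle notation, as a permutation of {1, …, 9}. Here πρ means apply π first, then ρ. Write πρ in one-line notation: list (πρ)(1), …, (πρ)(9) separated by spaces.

(πρ)(x) = ρ(π(x)). Computing each image: ρ(π(1)) = ρ(8) = 8, ρ(π(2)) = ρ(2) = 3, ρ(π(3)) = ρ(6) = 7, ρ(π(4)) = ρ(7) = 6, ρ(π(5)) = ρ(5) = 4, ρ(π(6)) = ρ(1) = 5, ρ(π(7)) = ρ(3) = 1, ρ(π(8)) = ρ(9) = 2, ρ(π(9)) = ρ(4) = 9.
Hence πρ = [8 3 7 6 4 5 1 2 9].

8 3 7 6 4 5 1 2 9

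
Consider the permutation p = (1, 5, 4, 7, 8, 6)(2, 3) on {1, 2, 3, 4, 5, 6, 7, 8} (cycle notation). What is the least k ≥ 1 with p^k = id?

The disjoint cycles have lengths 6, 2.
The order of p is the least common multiple of its cycle lengths: lcm(6, 2) = 6.

6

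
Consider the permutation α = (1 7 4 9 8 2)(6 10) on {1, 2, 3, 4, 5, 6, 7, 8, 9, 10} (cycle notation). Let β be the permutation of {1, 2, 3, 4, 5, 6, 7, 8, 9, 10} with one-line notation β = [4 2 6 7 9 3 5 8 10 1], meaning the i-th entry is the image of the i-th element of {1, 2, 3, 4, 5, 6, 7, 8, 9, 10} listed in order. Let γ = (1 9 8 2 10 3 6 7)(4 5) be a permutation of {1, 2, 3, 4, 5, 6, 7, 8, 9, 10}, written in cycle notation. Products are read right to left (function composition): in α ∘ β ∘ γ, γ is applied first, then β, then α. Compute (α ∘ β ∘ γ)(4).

8

(α ∘ β ∘ γ)(4) = α(β(γ(4))). γ(4) = 5, then β(5) = 9, then α(9) = 8, so the result is 8.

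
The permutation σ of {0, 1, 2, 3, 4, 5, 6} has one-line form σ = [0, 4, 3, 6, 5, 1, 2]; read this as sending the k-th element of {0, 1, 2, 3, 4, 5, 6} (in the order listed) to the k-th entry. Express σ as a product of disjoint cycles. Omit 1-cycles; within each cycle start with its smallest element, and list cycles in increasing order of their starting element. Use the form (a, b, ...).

Iterating σ from 1 gives 1 → 4 → 5 → 1; that is the 3-cycle (1, 4, 5).
Repeating from the next unused element and collecting all non-trivial cycles gives (1, 4, 5)(2, 3, 6).

(1, 4, 5)(2, 3, 6)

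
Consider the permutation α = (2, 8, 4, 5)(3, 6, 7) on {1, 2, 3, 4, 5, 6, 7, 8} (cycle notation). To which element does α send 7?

Within (3, 6, 7), 7 ↦ 3.

3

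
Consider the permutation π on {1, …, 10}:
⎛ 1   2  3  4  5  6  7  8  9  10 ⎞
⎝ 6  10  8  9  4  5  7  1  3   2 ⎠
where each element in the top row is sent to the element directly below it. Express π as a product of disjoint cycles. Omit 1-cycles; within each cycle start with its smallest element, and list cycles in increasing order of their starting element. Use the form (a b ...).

(1 6 5 4 9 3 8)(2 10)

Iterating π from 1 gives 1 → 6 → 5 → 4 → 9 → 3 → 8 → 1; that is the 7-cycle (1 6 5 4 9 3 8).
Continuing from each remaining unvisited element yields (1 6 5 4 9 3 8)(2 10).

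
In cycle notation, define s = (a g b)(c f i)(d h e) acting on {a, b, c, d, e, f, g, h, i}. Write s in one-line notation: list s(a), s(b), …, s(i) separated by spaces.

Image by image: a↦g, b↦a, c↦f, d↦h, e↦d, f↦i, g↦b, h↦e, i↦c.
So the one-line form is g a f h d i b e c.

g a f h d i b e c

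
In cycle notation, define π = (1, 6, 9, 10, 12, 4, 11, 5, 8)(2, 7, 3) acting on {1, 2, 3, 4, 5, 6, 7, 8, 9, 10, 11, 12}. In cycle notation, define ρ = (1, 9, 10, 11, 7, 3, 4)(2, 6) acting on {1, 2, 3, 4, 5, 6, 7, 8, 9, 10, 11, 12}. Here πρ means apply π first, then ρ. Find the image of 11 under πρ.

5

(πρ)(11) = ρ(π(11)). π(11) = 5, then ρ(5) = 5. So (πρ)(11) = 5.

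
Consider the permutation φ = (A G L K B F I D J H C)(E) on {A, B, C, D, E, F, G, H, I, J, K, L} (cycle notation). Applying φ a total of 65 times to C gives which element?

H

C lies in the 11-cycle (A G L K B F I D J H C).
Since the cycle has length 11, φ^65 acts on it the same as φ^10 (65 mod 11 = 10).
Advancing 10 steps from C: C → A → G → L → K → B → F → I → D → J → H.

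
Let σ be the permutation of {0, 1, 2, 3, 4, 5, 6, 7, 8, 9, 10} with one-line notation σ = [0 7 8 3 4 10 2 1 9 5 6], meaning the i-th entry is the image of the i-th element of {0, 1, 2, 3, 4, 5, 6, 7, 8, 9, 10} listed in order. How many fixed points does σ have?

3

The fixed points (elements with σ(x) = x) are {0, 3, 4}, so there are 3.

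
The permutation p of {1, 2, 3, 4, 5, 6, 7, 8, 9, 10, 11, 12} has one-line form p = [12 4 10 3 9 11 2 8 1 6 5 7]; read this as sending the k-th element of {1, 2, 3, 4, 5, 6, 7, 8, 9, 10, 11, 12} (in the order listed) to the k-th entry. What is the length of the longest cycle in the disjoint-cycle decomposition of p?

Decomposing into disjoint cycles gives (1 12 7 2 4 3 10 6 11 5 9); the longest has length 11.

11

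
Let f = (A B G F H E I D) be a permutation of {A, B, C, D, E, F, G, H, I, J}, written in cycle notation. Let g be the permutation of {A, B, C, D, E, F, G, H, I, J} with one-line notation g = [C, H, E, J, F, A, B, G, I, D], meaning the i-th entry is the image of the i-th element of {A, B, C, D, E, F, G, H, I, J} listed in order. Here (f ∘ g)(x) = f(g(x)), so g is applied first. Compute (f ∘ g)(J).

A

First apply g: g(J) = D, then f(D) = A. Thus (f ∘ g)(J) = A.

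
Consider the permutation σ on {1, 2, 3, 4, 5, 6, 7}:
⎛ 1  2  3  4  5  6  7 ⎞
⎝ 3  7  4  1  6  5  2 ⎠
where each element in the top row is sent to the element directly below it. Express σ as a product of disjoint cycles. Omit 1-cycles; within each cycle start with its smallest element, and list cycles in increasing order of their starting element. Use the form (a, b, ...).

(1, 3, 4)(2, 7)(5, 6)

From 1: 1 → 3 → 4 → 1, closing the cycle (1, 3, 4).
Continuing from each remaining unvisited element yields (1, 3, 4)(2, 7)(5, 6).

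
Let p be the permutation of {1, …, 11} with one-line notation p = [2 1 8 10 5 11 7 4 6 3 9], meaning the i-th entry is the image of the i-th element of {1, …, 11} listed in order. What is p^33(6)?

Tracing 6 → 11 → … returns to 6 after 3 steps, so 6 lies in a 3-cycle (6, 11, 9).
Powers repeat with period 3 on this cycle, and 33 mod 3 = 0, so p^33(6) = p^0(6).
So p^33(6) = 6.

6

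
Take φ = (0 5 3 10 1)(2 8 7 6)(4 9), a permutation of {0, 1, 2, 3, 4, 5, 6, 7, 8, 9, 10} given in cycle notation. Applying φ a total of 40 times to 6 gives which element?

6

6 lies in the 4-cycle (2 8 7 6).
Powers repeat with period 4 on this cycle, and 40 mod 4 = 0, so φ^40(6) = φ^0(6).
So φ^40(6) = 6.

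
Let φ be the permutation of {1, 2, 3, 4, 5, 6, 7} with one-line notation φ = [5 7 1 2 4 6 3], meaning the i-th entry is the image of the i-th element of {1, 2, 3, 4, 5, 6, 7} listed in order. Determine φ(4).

4 is element number 4 of the domain, and entry number 4 of the one-line form is 2, so φ(4) = 2.

2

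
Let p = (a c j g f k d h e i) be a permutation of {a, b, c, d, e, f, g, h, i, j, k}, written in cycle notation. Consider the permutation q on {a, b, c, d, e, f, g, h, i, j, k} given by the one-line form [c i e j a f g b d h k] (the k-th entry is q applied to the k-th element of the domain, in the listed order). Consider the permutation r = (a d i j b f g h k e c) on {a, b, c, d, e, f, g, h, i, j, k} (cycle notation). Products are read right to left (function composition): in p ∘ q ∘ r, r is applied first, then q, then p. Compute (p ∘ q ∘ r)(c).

j

Apply the permutations in order: r(c) = a, then q(a) = c, then p(c) = j. So (p ∘ q ∘ r)(c) = j.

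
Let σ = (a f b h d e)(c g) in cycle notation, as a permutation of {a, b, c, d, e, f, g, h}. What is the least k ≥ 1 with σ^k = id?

The disjoint cycles have lengths 6, 2.
The order is lcm(6, 2) = 6.

6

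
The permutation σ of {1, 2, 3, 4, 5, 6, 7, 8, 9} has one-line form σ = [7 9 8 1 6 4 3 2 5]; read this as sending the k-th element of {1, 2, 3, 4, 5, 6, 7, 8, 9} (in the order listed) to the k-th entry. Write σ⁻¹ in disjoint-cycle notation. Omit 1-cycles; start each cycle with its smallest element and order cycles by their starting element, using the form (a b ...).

(1 4 6 5 9 2 8 3 7)

First write σ in disjoint cycles: (1 7 3 8 2 9 5 6 4).
The inverse reverses every cycle; in canonical form, σ⁻¹ = (1 4 6 5 9 2 8 3 7).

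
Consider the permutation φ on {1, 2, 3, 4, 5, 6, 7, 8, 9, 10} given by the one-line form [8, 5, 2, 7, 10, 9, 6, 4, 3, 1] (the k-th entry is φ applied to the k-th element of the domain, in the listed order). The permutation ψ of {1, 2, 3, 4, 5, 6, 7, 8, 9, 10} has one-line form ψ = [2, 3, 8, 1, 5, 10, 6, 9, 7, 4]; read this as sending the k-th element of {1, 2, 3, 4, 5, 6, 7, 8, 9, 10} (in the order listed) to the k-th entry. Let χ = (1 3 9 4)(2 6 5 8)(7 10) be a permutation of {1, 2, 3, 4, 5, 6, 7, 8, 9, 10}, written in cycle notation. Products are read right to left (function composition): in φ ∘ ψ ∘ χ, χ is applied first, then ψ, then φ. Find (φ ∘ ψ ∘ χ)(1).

4

Chase 1: χ(1) = 3; ψ(3) = 8; φ(8) = 4. Hence (φ ∘ ψ ∘ χ)(1) = 4.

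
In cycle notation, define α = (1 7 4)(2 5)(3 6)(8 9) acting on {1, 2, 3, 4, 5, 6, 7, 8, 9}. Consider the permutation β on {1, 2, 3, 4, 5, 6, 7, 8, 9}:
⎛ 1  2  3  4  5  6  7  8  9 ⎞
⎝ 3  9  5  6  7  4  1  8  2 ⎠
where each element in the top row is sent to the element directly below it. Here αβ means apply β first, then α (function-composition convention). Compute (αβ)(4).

β(4) = 6, then α(6) = 3; composing gives (αβ)(4) = 3.

3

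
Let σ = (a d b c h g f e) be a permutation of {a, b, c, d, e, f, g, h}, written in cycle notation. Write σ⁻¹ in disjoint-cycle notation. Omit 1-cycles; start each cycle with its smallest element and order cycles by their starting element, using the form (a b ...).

The inverse reverses each cycle.
Reversing each cycle of σ and rotating so the smallest element leads gives (a e f g h c b d).

(a e f g h c b d)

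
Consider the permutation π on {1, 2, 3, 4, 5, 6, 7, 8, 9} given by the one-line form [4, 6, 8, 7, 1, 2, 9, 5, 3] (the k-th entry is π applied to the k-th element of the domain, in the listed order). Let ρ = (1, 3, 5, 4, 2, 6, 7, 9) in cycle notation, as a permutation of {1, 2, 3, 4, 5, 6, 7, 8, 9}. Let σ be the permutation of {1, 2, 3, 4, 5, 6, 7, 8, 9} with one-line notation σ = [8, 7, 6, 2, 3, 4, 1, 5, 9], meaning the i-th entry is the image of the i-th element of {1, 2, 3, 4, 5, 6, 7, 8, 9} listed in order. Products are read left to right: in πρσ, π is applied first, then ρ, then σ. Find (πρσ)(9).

3

(πρσ)(9) = σ(ρ(π(9))). π(9) = 3, then ρ(3) = 5, then σ(5) = 3, so the result is 3.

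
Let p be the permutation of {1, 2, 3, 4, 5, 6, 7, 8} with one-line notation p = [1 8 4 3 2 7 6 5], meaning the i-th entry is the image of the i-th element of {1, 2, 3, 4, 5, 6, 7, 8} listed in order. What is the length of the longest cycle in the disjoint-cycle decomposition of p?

3

Decomposing into disjoint cycles gives (2 8 5)(3 4)(6 7); the longest has length 3.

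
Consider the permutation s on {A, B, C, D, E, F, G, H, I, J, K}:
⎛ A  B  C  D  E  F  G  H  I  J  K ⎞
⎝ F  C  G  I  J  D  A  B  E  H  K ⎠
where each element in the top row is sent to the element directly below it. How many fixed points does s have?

1

The fixed points (elements with s(x) = x) are {K}, so there is 1.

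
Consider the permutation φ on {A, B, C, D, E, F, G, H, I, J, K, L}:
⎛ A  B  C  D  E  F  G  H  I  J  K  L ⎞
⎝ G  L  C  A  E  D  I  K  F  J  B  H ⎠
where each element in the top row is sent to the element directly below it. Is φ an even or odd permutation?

In disjoint-cycle form the cycle lengths are 5, 4, 1, 1, 1.
A cycle is odd iff its length is even; φ has 1 even-length cycle, so sgn(φ) = (−1)^1 and φ is odd.

odd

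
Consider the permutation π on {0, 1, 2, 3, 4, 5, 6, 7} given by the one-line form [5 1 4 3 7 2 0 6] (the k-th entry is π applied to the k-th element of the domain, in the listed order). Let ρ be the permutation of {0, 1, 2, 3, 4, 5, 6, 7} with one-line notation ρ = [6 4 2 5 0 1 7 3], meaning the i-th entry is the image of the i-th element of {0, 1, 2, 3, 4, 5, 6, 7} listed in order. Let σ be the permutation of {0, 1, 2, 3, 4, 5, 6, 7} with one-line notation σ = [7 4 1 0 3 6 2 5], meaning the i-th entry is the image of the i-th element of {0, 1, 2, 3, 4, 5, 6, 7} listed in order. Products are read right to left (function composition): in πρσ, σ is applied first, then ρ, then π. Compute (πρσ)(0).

(πρσ)(0) = π(ρ(σ(0))). σ(0) = 7, then ρ(7) = 3, then π(3) = 3, so the result is 3.

3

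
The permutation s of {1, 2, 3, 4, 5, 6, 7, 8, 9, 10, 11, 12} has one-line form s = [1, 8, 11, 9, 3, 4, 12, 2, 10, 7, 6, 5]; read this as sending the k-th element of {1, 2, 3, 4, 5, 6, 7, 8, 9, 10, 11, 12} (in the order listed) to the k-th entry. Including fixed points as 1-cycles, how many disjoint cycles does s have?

The cycle decomposition is (1)(2 8)(3 11 6 4 9 10 7 12 5), which has 3 cycles (counting 1-cycles).

3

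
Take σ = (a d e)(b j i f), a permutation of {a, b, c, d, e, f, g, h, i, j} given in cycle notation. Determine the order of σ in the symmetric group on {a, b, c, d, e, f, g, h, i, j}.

The disjoint cycles have lengths 4, 3, 1, 1, 1.
Since disjoint cycles commute, ord(σ) = lcm(4, 3) = 12.

12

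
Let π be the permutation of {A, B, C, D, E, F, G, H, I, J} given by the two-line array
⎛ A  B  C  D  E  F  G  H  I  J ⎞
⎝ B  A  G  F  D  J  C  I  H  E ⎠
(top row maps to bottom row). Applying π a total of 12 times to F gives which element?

Tracing F → J → … returns to F after 4 steps, so F lies in a 4-cycle (D, F, J, E).
Since the cycle has length 4, π^12 acts on it the same as π^0 (12 mod 4 = 0).
So π^12(F) = F.

F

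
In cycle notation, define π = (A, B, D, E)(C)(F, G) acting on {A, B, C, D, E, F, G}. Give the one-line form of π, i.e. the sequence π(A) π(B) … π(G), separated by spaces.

Reading each image from the cycles: A→B, B→D, C→C, D→E, E→A, F→G, G→F.
Listing these in domain order gives B D C E A G F.

B D C E A G F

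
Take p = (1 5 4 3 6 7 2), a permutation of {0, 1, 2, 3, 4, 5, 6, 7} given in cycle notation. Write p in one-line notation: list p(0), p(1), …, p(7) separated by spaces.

0 5 1 6 3 4 7 2

Image by image: 0→0, 1→5, 2→1, 3→6, 4→3, 5→4, 6→7, 7→2.
So the one-line form is 0 5 1 6 3 4 7 2.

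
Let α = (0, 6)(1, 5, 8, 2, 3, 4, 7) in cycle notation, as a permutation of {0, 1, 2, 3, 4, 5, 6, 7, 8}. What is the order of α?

14

The disjoint cycles have lengths 7, 2.
Since disjoint cycles commute, ord(α) = lcm(7, 2) = 14.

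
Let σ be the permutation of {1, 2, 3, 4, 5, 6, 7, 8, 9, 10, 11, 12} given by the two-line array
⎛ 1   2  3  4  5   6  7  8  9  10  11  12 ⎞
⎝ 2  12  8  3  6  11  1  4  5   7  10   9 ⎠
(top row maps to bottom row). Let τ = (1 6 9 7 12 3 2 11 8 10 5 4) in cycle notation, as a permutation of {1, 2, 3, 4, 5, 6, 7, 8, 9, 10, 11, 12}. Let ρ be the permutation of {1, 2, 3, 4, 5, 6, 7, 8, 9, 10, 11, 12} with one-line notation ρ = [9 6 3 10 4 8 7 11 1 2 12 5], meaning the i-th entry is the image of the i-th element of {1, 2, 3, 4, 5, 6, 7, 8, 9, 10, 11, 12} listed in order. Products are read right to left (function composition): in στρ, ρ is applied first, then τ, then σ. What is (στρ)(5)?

Chase 5: ρ(5) = 4; τ(4) = 1; σ(1) = 2. Hence (στρ)(5) = 2.

2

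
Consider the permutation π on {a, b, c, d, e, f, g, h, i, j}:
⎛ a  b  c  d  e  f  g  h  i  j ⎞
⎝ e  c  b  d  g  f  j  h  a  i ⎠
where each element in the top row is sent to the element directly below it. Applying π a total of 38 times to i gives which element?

Tracing i → a → … returns to i after 5 steps, so i lies in a 5-cycle (a e g j i).
Since the cycle has length 5, π^38 acts on it the same as π^3 (38 mod 5 = 3).
Advancing 3 steps from i: i → a → e → g.

g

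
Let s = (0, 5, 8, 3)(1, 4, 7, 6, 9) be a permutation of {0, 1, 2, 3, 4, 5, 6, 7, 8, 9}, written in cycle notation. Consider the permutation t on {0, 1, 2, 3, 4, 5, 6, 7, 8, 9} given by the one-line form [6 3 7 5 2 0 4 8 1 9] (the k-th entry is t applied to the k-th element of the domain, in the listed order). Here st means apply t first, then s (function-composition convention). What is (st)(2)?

t(2) = 7, then s(7) = 6; composing gives (st)(2) = 6.

6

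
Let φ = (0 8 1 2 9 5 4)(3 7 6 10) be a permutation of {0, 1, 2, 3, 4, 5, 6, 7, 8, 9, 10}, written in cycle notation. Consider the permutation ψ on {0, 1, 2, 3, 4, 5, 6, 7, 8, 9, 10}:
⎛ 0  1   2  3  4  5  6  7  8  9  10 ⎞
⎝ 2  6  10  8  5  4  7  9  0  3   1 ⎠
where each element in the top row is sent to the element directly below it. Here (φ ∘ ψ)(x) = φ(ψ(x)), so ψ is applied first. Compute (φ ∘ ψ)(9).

7

ψ(9) = 3, then φ(3) = 7; composing gives (φ ∘ ψ)(9) = 7.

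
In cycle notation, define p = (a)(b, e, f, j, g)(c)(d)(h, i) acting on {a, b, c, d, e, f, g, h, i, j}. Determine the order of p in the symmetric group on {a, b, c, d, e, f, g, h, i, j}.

The disjoint cycles have lengths 5, 2, 1, 1, 1.
The order is lcm(5, 2) = 10.

10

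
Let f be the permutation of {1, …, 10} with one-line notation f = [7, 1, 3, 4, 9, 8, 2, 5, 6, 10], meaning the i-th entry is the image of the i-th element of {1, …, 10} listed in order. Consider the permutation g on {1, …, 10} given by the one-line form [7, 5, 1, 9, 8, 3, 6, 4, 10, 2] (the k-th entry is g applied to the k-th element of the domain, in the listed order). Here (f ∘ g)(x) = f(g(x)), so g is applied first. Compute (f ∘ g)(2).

(f ∘ g)(2) = f(g(2)). g(2) = 5, then f(5) = 9. So (f ∘ g)(2) = 9.

9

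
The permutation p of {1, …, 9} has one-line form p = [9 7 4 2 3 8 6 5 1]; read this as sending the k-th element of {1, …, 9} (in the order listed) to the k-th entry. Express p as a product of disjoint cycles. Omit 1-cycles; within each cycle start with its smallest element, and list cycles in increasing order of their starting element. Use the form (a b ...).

(1 9)(2 7 6 8 5 3 4)

Start at 1 and follow images: 1 → 9 → 1, giving the cycle (1 9).
Continuing from each remaining unvisited element yields (1 9)(2 7 6 8 5 3 4).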